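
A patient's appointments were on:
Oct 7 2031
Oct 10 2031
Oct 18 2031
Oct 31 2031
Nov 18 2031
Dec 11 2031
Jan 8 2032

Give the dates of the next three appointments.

Intervals are 3, 8, 13, 18, 23, 28 days — an arithmetic progression with common difference 5.
Next gap: 33 days. Jan 8 2032 + 33 days = Feb 10 2032.
Next gap: 38 days. Feb 10 2032 + 38 days = Mar 19 2032.
Next gap: 43 days. Mar 19 2032 + 43 days = May 1 2032.

Feb 10 2032, Mar 19 2032, May 1 2032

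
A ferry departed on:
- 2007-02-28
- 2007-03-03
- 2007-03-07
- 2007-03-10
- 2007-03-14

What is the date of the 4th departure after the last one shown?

2007-03-28

Every event lands on a Wednesday or Saturday (gaps cycle 3, 4, 3, 4).
So the schedule is: every Wednesday and Saturday.
Next Saturday: 2007-03-17.
The following Wednesday is 2007-03-21.
The following Saturday is 2007-03-24.
The following Wednesday is 2007-03-28.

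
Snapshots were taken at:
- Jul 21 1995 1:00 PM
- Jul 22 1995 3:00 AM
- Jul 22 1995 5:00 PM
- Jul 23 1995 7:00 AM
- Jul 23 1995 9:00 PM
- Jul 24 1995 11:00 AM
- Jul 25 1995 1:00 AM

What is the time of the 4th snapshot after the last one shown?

Jul 27 1995 9:00 AM

The interval is a steady 14 hours (14, 14, 14, 14, 14, 14).
Jul 25 1995 1:00 AM + 14 h = Jul 25 1995 3:00 PM.
Jul 25 1995 3:00 PM + 14 h = Jul 26 1995 5:00 AM.
Jul 26 1995 5:00 AM + 14 h = Jul 26 1995 7:00 PM.
Jul 26 1995 7:00 PM + 14 h = Jul 27 1995 9:00 AM.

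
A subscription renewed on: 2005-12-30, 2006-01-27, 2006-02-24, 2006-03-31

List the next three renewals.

These are Fridays with 28, 28, 35-day gaps.
Each is the final Friday of its month — 2005-12-30 is past the 28th, so '4th Friday' doesn't fit.
April 2006 ends with Friday 2006-04-28.
May 2006 ends with Friday 2006-05-26.
June 2006 ends with Friday 2006-06-30.

2006-04-28, 2006-05-26, 2006-06-30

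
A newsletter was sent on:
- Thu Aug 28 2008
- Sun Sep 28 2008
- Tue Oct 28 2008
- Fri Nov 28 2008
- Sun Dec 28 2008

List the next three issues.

Gaps: 31, 30, 31, 30 days — not constant. Every event is on the 28th of the month.
Pattern: the 28th of each month.
Next: January 2009 → Wed Jan 28 2009.
Next: February 2009 → Sat Feb 28 2009.
March 2009: Sat Mar 28 2009.

Wed Jan 28 2009, Sat Feb 28 2009, Sat Mar 28 2009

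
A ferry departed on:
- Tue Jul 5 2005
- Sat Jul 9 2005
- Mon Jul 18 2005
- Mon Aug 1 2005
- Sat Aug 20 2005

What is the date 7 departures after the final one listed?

Intervals are 4, 9, 14, 19 days — an arithmetic progression with common difference 5.
Next gap: 24 days. Sat Aug 20 2005 + 24 days = Tue Sep 13 2005.
Next gap: 29 days. Tue Sep 13 2005 + 29 days = Wed Oct 12 2005.
Next gap: 34 days. Wed Oct 12 2005 + 34 days = Tue Nov 15 2005.
Next gap: 39 days. Tue Nov 15 2005 + 39 days = Sat Dec 24 2005.
Next gap: 44 days. Sat Dec 24 2005 + 44 days = Mon Feb 6 2006.
Next gap: 49 days. Mon Feb 6 2006 + 49 days = Mon Mar 27 2006.
Next gap: 54 days. Mon Mar 27 2006 + 54 days = Sat May 20 2006.

Sat May 20 2006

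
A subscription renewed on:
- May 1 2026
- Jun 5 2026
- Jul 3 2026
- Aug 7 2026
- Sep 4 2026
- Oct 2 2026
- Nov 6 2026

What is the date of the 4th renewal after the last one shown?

All dates are Fridays, 35, 28, 35, 28, 28, 35 days apart.
Specifically, the 1st Friday of each month.
December 2026 — 1st Friday is Dec 4 2026.
January 2027 — 1st Friday is Jan 1 2027.
February 2027 — 1st Friday is Feb 5 2027.
March 2027 — 1st Friday is Mar 5 2027.

Mar 5 2027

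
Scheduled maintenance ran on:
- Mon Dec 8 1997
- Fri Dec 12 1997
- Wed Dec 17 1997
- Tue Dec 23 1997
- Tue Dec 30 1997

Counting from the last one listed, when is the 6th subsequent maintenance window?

The spacing grows by 1 each time: 4, 5, 6, 7 days.
Next gap: 8 days. Tue Dec 30 1997 + 8 days = Wed Jan 7 1998.
Next gap: 9 days. Wed Jan 7 1998 + 9 days = Fri Jan 16 1998.
Next gap: 10 days. Fri Jan 16 1998 + 10 days = Mon Jan 26 1998.
Next gap: 11 days. Mon Jan 26 1998 + 11 days = Fri Feb 6 1998.
Next gap: 12 days. Fri Feb 6 1998 + 12 days = Wed Feb 18 1998.
Next gap: 13 days. Wed Feb 18 1998 + 13 days = Tue Mar 3 1998.

Tue Mar 3 1998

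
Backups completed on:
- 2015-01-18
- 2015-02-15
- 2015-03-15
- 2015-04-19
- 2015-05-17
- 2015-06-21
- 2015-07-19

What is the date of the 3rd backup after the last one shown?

Gaps: 28, 28, 35, 28, 35, 28 days — a mix of 28 and 35. Every date is a Sunday.
Each is the 3rd Sunday of its month.
August 2015 — 3rd Sunday is 2015-08-16.
3rd Sunday of September 2015: 2015-09-20.
October 2015 — 3rd Sunday is 2015-10-18.

2015-10-18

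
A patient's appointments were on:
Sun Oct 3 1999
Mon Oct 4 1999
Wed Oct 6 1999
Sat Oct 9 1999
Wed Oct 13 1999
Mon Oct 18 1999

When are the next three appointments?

The spacing grows by 1 each time: 1, 2, 3, 4, 5 days.
Next gap: 6 days. Mon Oct 18 1999 + 6 days = Sun Oct 24 1999.
Next gap: 7 days. Sun Oct 24 1999 + 7 days = Sun Oct 31 1999.
Next gap: 8 days. Sun Oct 31 1999 + 8 days = Mon Nov 8 1999.

Sun Oct 24 1999, Sun Oct 31 1999, Mon Nov 8 1999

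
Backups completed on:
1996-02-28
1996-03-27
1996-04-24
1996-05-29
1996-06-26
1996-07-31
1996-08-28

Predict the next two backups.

All Wednesdays; the gaps (28, 28, 35, 28, 35, 28) vary with month length.
This is the last Wednesday of each month.
Last Wednesday of September 1996: 1996-09-25.
Last Wednesday of October 1996: 1996-10-30.

1996-09-25, 1996-10-30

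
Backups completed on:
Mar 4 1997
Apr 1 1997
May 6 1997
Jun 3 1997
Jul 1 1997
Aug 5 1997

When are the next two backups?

Gaps: 28, 35, 28, 28, 35 days — a mix of 28 and 35. Every date is a Tuesday.
Each is the 1st Tuesday of its month.
1st Tuesday of September 1997: Sep 2 1997.
October 1997 — 1st Tuesday is Oct 7 1997.

Sep 2 1997, Oct 7 1997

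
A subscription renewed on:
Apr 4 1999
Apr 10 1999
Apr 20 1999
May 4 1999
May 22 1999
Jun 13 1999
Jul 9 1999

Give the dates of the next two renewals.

The spacing grows by 4 each time: 6, 10, 14, 18, 22, 26 days.
Next gap: 30 days. Jul 9 1999 + 30 days = Aug 8 1999.
Next gap: 34 days. Aug 8 1999 + 34 days = Sep 11 1999.

Aug 8 1999, Sep 11 1999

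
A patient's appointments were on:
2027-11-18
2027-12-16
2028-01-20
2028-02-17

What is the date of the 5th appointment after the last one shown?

Gaps: 28, 35, 28 days — a mix of 28 and 35. Every date is a Thursday.
Each is the 3rd Thursday of its month.
March 2028 — 3rd Thursday is 2028-03-16.
April 2028 — 3rd Thursday is 2028-04-20.
3rd Thursday of May 2028: 2028-05-18.
3rd Thursday of June 2028: 2028-06-15.
July 2028 — 3rd Thursday is 2028-07-20.

2028-07-20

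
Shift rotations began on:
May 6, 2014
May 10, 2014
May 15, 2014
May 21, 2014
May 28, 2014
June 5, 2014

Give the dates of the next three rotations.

The spacing grows by 1 each time: 4, 5, 6, 7, 8 days.
Next gap: 9 days. June 5, 2014 + 9 days = June 14, 2014.
Next gap: 10 days. June 14, 2014 + 10 days = June 24, 2014.
Next gap: 11 days. June 24, 2014 + 11 days = July 5, 2014.

June 14, 2014; June 24, 2014; July 5, 2014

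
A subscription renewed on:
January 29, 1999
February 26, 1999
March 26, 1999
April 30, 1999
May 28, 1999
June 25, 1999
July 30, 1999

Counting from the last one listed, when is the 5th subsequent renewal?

December 31, 1999

Every date is a Friday; gaps 28, 28, 35, 28, 28, 35 days.
Each is the last Friday of its month (at least one falls on the 29th or later, ruling out '4th Friday').
Last Friday of August 1999: August 27, 1999.
Last Friday of September 1999: September 24, 1999.
Last Friday of October 1999: October 29, 1999.
November 1999 ends with Friday November 26, 1999.
December 1999 ends with Friday December 31, 1999.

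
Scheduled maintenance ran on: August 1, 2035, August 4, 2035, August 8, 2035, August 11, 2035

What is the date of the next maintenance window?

August 15, 2035

Gaps: 3, 4, 3 days — not constant, but cyclic with period 2.
The events fall on every Wednesday and Saturday.
Next Wednesday: August 15, 2035.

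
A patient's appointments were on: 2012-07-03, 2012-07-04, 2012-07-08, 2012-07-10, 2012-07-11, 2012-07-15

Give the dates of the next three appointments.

2012-07-17, 2012-07-18, 2012-07-22

Every event lands on a Tuesday or Wednesday or Sunday (gaps cycle 1, 4, 2, 1, 4).
So the schedule is: every Tuesday, Wednesday and Sunday.
The following Tuesday is 2012-07-17.
Next Wednesday: 2012-07-18.
Next Sunday: 2012-07-22.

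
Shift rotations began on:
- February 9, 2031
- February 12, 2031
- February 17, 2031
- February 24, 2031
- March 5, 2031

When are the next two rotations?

Intervals are 3, 5, 7, 9 days — an arithmetic progression with common difference 2.
Next gap: 11 days. March 5, 2031 + 11 days = March 16, 2031.
Next gap: 13 days. March 16, 2031 + 13 days = March 29, 2031.

March 16, 2031; March 29, 2031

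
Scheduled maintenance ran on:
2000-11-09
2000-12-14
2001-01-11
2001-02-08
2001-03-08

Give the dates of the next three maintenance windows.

These are Thursdays at 28- or 35-day spacing (35, 28, 28, 28).
The pattern: 2nd Thursday of the month.
April 2001 — 2nd Thursday is 2001-04-12.
May 2001 — 2nd Thursday is 2001-05-10.
2nd Thursday of June 2001: 2001-06-14.

2001-04-12, 2001-05-10, 2001-06-14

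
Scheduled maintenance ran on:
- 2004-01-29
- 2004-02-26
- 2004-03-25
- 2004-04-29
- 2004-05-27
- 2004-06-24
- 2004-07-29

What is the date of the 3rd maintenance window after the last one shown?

These are Thursdays with 28, 28, 35, 28, 28, 35-day gaps.
Each is the final Thursday of its month — 2004-01-29 is past the 28th, so '4th Thursday' doesn't fit.
Last Thursday of August 2004: 2004-08-26.
Last Thursday of September 2004: 2004-09-30.
October 2004 ends with Thursday 2004-10-28.

2004-10-28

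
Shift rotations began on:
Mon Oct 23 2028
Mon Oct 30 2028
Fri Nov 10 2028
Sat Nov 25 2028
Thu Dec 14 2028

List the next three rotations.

Sat Jan 6 2029, Fri Feb 2 2029, Mon Mar 5 2029

Intervals are 7, 11, 15, 19 days — an arithmetic progression with common difference 4.
Next gap: 23 days. Thu Dec 14 2028 + 23 days = Sat Jan 6 2029.
Next gap: 27 days. Sat Jan 6 2029 + 27 days = Fri Feb 2 2029.
Next gap: 31 days. Fri Feb 2 2029 + 31 days = Mon Mar 5 2029.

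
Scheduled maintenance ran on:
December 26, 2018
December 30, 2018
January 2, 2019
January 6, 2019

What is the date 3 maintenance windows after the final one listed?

January 16, 2019

Every event lands on a Wednesday or Sunday (gaps cycle 4, 3, 4).
So the schedule is: every Wednesday and Sunday.
The following Wednesday is January 9, 2019.
The following Sunday is January 13, 2019.
The following Wednesday is January 16, 2019.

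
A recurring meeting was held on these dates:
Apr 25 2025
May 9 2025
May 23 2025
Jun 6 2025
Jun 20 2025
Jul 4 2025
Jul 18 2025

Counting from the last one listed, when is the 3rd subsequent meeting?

Aug 29 2025

The spacing is 14, 14, 14, 14, 14, 14 days — always 14 days.
Jul 18 2025 + 14 days = Aug 1 2025.
Aug 1 2025 + 14 days = Aug 15 2025.
Aug 15 2025 + 14 days = Aug 29 2025.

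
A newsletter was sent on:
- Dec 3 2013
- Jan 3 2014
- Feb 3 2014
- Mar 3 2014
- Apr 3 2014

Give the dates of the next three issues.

Each date is the 3rd; the gaps (31, 31, 28, 31) track the month lengths.
The rule is the 3rd of each month.
May 2014: May 3 2014.
June 2014: Jun 3 2014.
July 2014: Jul 3 2014.

May 3 2014, Jun 3 2014, Jul 3 2014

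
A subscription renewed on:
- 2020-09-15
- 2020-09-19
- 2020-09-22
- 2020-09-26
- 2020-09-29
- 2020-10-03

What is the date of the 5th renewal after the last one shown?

The gap pattern 4, 3, 4, 3, 4 repeats every 2 events.
These are the Tuesdays and Saturdays of each week.
The following Tuesday is 2020-10-06.
The following Saturday is 2020-10-10.
Next Tuesday: 2020-10-13.
The following Saturday is 2020-10-17.
The following Tuesday is 2020-10-20.

2020-10-20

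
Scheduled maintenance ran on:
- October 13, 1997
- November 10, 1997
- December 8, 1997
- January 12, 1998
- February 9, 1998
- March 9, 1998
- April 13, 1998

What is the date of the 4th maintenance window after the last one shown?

August 10, 1998

Gaps: 28, 28, 35, 28, 28, 35 days — a mix of 28 and 35. Every date is a Monday.
Each is the 2nd Monday of its month.
2nd Monday of May 1998: May 11, 1998.
2nd Monday of June 1998: June 8, 1998.
2nd Monday of July 1998: July 13, 1998.
2nd Monday of August 1998: August 10, 1998.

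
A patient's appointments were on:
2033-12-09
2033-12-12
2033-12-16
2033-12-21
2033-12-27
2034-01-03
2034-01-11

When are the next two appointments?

The spacing grows by 1 each time: 3, 4, 5, 6, 7, 8 days.
Next gap: 9 days. 2034-01-11 + 9 days = 2034-01-20.
Next gap: 10 days. 2034-01-20 + 10 days = 2034-01-30.

2034-01-20, 2034-01-30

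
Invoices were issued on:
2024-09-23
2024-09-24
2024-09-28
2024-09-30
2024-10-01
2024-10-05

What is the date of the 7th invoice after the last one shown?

2024-10-21

The gap pattern 1, 4, 2, 1, 4 repeats every 3 events.
These are the Mondays, Tuesdays and Saturdays of each week.
Next Monday: 2024-10-07.
The following Tuesday is 2024-10-08.
The following Saturday is 2024-10-12.
Next Monday: 2024-10-14.
The following Tuesday is 2024-10-15.
The following Saturday is 2024-10-19.
Next Monday: 2024-10-21.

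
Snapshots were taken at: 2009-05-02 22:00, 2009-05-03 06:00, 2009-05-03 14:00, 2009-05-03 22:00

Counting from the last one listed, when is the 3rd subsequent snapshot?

2009-05-04 22:00

Spacing: 8, 8, 8 h — constant 8 h.
2009-05-03 22:00 + 8 h = 2009-05-04 06:00.
2009-05-04 06:00 + 8 h = 2009-05-04 14:00.
2009-05-04 14:00 + 8 h = 2009-05-04 22:00.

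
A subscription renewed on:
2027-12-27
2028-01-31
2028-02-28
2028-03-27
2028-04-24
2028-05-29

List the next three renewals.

2028-06-26, 2028-07-31, 2028-08-28

These are Mondays with 35, 28, 28, 28, 35-day gaps.
Each is the final Monday of its month — 2028-01-31 is past the 28th, so '4th Monday' doesn't fit.
June 2028 ends with Monday 2028-06-26.
July 2028 ends with Monday 2028-07-31.
Last Monday of August 2028: 2028-08-28.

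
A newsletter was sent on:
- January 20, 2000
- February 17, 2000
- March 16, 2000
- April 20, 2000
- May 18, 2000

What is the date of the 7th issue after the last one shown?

December 21, 2000

These are Thursdays at 28- or 35-day spacing (28, 28, 35, 28).
The pattern: 3rd Thursday of the month.
3rd Thursday of June 2000: June 15, 2000.
3rd Thursday of July 2000: July 20, 2000.
August 2000 — 3rd Thursday is August 17, 2000.
September 2000 — 3rd Thursday is September 21, 2000.
October 2000 — 3rd Thursday is October 19, 2000.
3rd Thursday of November 2000: November 16, 2000.
December 2000 — 3rd Thursday is December 21, 2000.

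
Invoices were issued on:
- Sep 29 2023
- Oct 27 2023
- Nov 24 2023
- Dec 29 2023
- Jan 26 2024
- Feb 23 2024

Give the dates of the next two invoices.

Every date is a Friday; gaps 28, 28, 35, 28, 28 days.
Each is the last Friday of its month (at least one falls on the 29th or later, ruling out '4th Friday').
Last Friday of March 2024: Mar 29 2024.
Last Friday of April 2024: Apr 26 2024.

Mar 29 2024, Apr 26 2024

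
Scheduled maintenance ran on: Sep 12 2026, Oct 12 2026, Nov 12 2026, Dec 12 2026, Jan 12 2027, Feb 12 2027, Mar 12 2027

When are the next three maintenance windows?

Gaps: 30, 31, 30, 31, 31, 28 days — not constant. Every event is on the 12th of the month.
Pattern: the 12th of each month.
Next: April 2027 → Apr 12 2027.
May 2027: May 12 2027.
Next: June 2027 → Jun 12 2027.

Apr 12 2027, May 12 2027, Jun 12 2027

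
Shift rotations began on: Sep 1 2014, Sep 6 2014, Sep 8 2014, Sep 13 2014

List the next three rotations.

Gaps: 5, 2, 5 days — not constant, but cyclic with period 2.
The events fall on every Monday and Saturday.
Next Monday: Sep 15 2014.
The following Saturday is Sep 20 2014.
Next Monday: Sep 22 2014.

Sep 15 2014, Sep 20 2014, Sep 22 2014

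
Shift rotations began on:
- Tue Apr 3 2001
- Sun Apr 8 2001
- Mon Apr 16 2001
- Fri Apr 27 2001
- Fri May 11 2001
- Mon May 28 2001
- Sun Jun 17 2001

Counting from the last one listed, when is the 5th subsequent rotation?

Fri Nov 9 2001

The spacing grows by 3 each time: 5, 8, 11, 14, 17, 20 days.
Next gap: 23 days. Sun Jun 17 2001 + 23 days = Tue Jul 10 2001.
Next gap: 26 days. Tue Jul 10 2001 + 26 days = Sun Aug 5 2001.
Next gap: 29 days. Sun Aug 5 2001 + 29 days = Mon Sep 3 2001.
Next gap: 32 days. Mon Sep 3 2001 + 32 days = Fri Oct 5 2001.
Next gap: 35 days. Fri Oct 5 2001 + 35 days = Fri Nov 9 2001.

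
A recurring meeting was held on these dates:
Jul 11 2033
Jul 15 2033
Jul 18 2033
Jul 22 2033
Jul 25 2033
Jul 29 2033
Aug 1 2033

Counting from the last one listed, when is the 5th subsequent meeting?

Aug 19 2033

Gaps: 4, 3, 4, 3, 4, 3 days — not constant, but cyclic with period 2.
The events fall on every Monday and Friday.
The following Friday is Aug 5 2033.
The following Monday is Aug 8 2033.
Next Friday: Aug 12 2033.
The following Monday is Aug 15 2033.
The following Friday is Aug 19 2033.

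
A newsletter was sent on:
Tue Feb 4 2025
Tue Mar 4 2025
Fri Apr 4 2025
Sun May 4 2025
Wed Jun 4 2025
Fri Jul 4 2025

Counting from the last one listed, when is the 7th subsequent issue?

Each date is the 4th; the gaps (28, 31, 30, 31, 30) track the month lengths.
The rule is the 4th of each month.
August 2025: Mon Aug 4 2025.
Next: September 2025 → Thu Sep 4 2025.
Next: October 2025 → Sat Oct 4 2025.
Next: November 2025 → Tue Nov 4 2025.
December 2025: Thu Dec 4 2025.
January 2026: Sun Jan 4 2026.
February 2026: Wed Feb 4 2026.

Wed Feb 4 2026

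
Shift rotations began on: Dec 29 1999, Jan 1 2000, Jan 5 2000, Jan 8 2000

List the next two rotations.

The gap pattern 3, 4, 3 repeats every 2 events.
These are the Wednesdays and Saturdays of each week.
The following Wednesday is Jan 12 2000.
Next Saturday: Jan 15 2000.

Jan 12 2000, Jan 15 2000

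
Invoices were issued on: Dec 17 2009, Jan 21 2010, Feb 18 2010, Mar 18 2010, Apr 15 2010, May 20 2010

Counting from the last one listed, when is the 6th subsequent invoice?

Nov 18 2010

All dates are Thursdays, 35, 28, 28, 28, 35 days apart.
Specifically, the 3rd Thursday of each month.
3rd Thursday of June 2010: Jun 17 2010.
3rd Thursday of July 2010: Jul 15 2010.
3rd Thursday of August 2010: Aug 19 2010.
3rd Thursday of September 2010: Sep 16 2010.
3rd Thursday of October 2010: Oct 21 2010.
3rd Thursday of November 2010: Nov 18 2010.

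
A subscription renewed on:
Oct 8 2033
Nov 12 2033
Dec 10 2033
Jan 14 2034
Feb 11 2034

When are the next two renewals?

These are Saturdays at 28- or 35-day spacing (35, 28, 35, 28).
The pattern: 2nd Saturday of the month.
March 2034 — 2nd Saturday is Mar 11 2034.
2nd Saturday of April 2034: Apr 8 2034.

Mar 11 2034, Apr 8 2034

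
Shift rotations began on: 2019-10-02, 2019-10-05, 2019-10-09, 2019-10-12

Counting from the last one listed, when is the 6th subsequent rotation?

Every event lands on a Wednesday or Saturday (gaps cycle 3, 4, 3).
So the schedule is: every Wednesday and Saturday.
The following Wednesday is 2019-10-16.
Next Saturday: 2019-10-19.
The following Wednesday is 2019-10-23.
The following Saturday is 2019-10-26.
Next Wednesday: 2019-10-30.
The following Saturday is 2019-11-02.

2019-11-02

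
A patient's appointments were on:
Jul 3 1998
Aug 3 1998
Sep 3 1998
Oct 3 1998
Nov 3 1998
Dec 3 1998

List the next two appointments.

Each date is the 3rd; the gaps (31, 31, 30, 31, 30) track the month lengths.
The rule is the 3rd of each month.
Next: January 1999 → Jan 3 1999.
Next: February 1999 → Feb 3 1999.

Jan 3 1999, Feb 3 1999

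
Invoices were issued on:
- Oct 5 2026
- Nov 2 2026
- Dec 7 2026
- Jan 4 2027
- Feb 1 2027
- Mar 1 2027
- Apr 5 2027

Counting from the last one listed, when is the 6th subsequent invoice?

Gaps: 28, 35, 28, 28, 28, 35 days — a mix of 28 and 35. Every date is a Monday.
Each is the 1st Monday of its month.
May 2027 — 1st Monday is May 3 2027.
June 2027 — 1st Monday is Jun 7 2027.
1st Monday of July 2027: Jul 5 2027.
1st Monday of August 2027: Aug 2 2027.
1st Monday of September 2027: Sep 6 2027.
October 2027 — 1st Monday is Oct 4 2027.

Oct 4 2027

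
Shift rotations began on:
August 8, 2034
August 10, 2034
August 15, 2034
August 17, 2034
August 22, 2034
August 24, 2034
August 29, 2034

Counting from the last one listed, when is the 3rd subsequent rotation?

Every event lands on a Tuesday or Thursday (gaps cycle 2, 5, 2, 5, 2, 5).
So the schedule is: every Tuesday and Thursday.
The following Thursday is August 31, 2034.
The following Tuesday is September 5, 2034.
The following Thursday is September 7, 2034.

September 7, 2034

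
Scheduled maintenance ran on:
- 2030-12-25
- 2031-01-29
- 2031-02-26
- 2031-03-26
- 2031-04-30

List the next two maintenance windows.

Every date is a Wednesday; gaps 35, 28, 28, 35 days.
Each is the last Wednesday of its month (at least one falls on the 29th or later, ruling out '4th Wednesday').
May 2031 ends with Wednesday 2031-05-28.
Last Wednesday of June 2031: 2031-06-25.

2031-05-28, 2031-06-25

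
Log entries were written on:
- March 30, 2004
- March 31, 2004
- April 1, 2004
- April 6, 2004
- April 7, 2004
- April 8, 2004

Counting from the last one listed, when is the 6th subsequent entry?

April 22, 2004

Gaps: 1, 1, 5, 1, 1 days — not constant, but cyclic with period 3.
The events fall on every Tuesday, Wednesday and Thursday.
The following Tuesday is April 13, 2004.
The following Wednesday is April 14, 2004.
Next Thursday: April 15, 2004.
Next Tuesday: April 20, 2004.
The following Wednesday is April 21, 2004.
The following Thursday is April 22, 2004.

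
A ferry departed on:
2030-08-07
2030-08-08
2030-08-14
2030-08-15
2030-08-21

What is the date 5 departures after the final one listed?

Gaps: 1, 6, 1, 6 days — not constant, but cyclic with period 2.
The events fall on every Wednesday and Thursday.
The following Thursday is 2030-08-22.
The following Wednesday is 2030-08-28.
The following Thursday is 2030-08-29.
The following Wednesday is 2030-09-04.
The following Thursday is 2030-09-05.

2030-09-05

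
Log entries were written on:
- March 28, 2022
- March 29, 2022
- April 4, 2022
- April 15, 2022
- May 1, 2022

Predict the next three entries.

Gaps: 1, 6, 11, 16 days — each gap is 5 larger than the previous one.
Next gap: 21 days. May 1, 2022 + 21 days = May 22, 2022.
Next gap: 26 days. May 22, 2022 + 26 days = June 17, 2022.
Next gap: 31 days. June 17, 2022 + 31 days = July 18, 2022.

May 22, 2022; June 17, 2022; July 18, 2022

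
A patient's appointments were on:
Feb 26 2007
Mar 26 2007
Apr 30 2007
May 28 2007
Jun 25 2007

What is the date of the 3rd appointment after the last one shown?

All Mondays; the gaps (28, 35, 28, 28) vary with month length.
This is the last Monday of each month.
Last Monday of July 2007: Jul 30 2007.
August 2007 ends with Monday Aug 27 2007.
Last Monday of September 2007: Sep 24 2007.

Sep 24 2007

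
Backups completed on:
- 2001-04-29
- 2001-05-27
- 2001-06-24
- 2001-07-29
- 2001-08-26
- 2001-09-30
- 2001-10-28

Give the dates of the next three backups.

2001-11-25, 2001-12-30, 2002-01-27

Every date is a Sunday; gaps 28, 28, 35, 28, 35, 28 days.
Each is the last Sunday of its month (at least one falls on the 29th or later, ruling out '4th Sunday').
Last Sunday of November 2001: 2001-11-25.
December 2001 ends with Sunday 2001-12-30.
Last Sunday of January 2002: 2002-01-27.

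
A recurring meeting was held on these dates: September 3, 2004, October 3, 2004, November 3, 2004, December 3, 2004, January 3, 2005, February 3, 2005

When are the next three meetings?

March 3, 2005; April 3, 2005; May 3, 2005

The day-of-month is always 3 (30, 31, 30, 31, 31 days between events).
So this recurs on the 3rd of each month.
March 2005: March 3, 2005.
April 2005: April 3, 2005.
May 2005: May 3, 2005.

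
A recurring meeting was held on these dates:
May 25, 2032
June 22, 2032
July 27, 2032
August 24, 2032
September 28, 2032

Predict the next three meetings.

October 26, 2032; November 23, 2032; December 28, 2032

Gaps: 28, 35, 28, 35 days — a mix of 28 and 35. Every date is a Tuesday.
Each is the 4th Tuesday of its month.
4th Tuesday of October 2032: October 26, 2032.
4th Tuesday of November 2032: November 23, 2032.
December 2032 — 4th Tuesday is December 28, 2032.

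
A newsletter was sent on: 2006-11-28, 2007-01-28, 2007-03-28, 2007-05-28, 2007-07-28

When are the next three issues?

2007-09-28, 2007-11-28, 2008-01-28

Each date is the 28th; the gaps (61, 59, 61, 61) track the month lengths.
The rule is the 28th of every 2 months.
Next: September 2007 → 2007-09-28.
November 2007: 2007-11-28.
Next: January 2008 → 2008-01-28.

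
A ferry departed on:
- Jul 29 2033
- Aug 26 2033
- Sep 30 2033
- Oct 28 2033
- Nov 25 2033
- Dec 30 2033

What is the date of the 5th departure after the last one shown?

These are Fridays with 28, 35, 28, 28, 35-day gaps.
Each is the final Friday of its month — Jul 29 2033 is past the 28th, so '4th Friday' doesn't fit.
January 2034 ends with Friday Jan 27 2034.
February 2034 ends with Friday Feb 24 2034.
March 2034 ends with Friday Mar 31 2034.
Last Friday of April 2034: Apr 28 2034.
May 2034 ends with Friday May 26 2034.

May 26 2034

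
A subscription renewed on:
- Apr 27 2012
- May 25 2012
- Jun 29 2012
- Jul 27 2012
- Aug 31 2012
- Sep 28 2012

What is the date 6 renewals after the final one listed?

Mar 29 2013

Every date is a Friday; gaps 28, 35, 28, 35, 28 days.
Each is the last Friday of its month (at least one falls on the 29th or later, ruling out '4th Friday').
October 2012 ends with Friday Oct 26 2012.
Last Friday of November 2012: Nov 30 2012.
December 2012 ends with Friday Dec 28 2012.
January 2013 ends with Friday Jan 25 2013.
Last Friday of February 2013: Feb 22 2013.
Last Friday of March 2013: Mar 29 2013.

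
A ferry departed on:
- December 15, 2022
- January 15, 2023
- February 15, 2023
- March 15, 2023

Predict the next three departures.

April 15, 2023; May 15, 2023; June 15, 2023

Gaps: 31, 31, 28 days — not constant. Every event is on the 15th of the month.
Pattern: the 15th of each month.
Next: April 2023 → April 15, 2023.
Next: May 2023 → May 15, 2023.
June 2023: June 15, 2023.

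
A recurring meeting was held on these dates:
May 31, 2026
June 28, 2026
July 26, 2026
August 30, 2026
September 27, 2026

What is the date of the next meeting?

October 25, 2026

All Sundays; the gaps (28, 28, 35, 28) vary with month length.
This is the last Sunday of each month.
Last Sunday of October 2026: October 25, 2026.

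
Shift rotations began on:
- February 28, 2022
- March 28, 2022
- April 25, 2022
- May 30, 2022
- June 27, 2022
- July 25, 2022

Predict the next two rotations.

All Mondays; the gaps (28, 28, 35, 28, 28) vary with month length.
This is the last Monday of each month.
August 2022 ends with Monday August 29, 2022.
September 2022 ends with Monday September 26, 2022.

August 29, 2022; September 26, 2022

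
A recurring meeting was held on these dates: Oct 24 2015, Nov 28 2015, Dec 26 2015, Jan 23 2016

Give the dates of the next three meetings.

Gaps: 35, 28, 28 days — a mix of 28 and 35. Every date is a Saturday.
Each is the 4th Saturday of its month.
4th Saturday of February 2016: Feb 27 2016.
4th Saturday of March 2016: Mar 26 2016.
4th Saturday of April 2016: Apr 23 2016.

Feb 27 2016, Mar 26 2016, Apr 23 2016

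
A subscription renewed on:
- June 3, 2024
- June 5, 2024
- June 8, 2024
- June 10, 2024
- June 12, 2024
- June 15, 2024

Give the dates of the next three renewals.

The gap pattern 2, 3, 2, 2, 3 repeats every 3 events.
These are the Mondays, Wednesdays and Saturdays of each week.
Next Monday: June 17, 2024.
The following Wednesday is June 19, 2024.
Next Saturday: June 22, 2024.

June 17, 2024; June 19, 2024; June 22, 2024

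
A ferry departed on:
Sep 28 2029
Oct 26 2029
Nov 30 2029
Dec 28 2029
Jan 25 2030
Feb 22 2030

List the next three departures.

These are Fridays with 28, 35, 28, 28, 28-day gaps.
Each is the final Friday of its month — Nov 30 2029 is past the 28th, so '4th Friday' doesn't fit.
March 2030 ends with Friday Mar 29 2030.
April 2030 ends with Friday Apr 26 2030.
May 2030 ends with Friday May 31 2030.

Mar 29 2030, Apr 26 2030, May 31 2030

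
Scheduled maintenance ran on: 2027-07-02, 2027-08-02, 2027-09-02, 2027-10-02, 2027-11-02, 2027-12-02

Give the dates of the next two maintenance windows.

Gaps: 31, 31, 30, 31, 30 days — not constant. Every event is on the 2nd of the month.
Pattern: the 2nd of each month.
Next: January 2028 → 2028-01-02.
Next: February 2028 → 2028-02-02.

2028-01-02, 2028-02-02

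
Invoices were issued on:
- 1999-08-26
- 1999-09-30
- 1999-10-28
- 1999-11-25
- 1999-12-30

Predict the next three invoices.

2000-01-27, 2000-02-24, 2000-03-30

Every date is a Thursday; gaps 35, 28, 28, 35 days.
Each is the last Thursday of its month (at least one falls on the 29th or later, ruling out '4th Thursday').
January 2000 ends with Thursday 2000-01-27.
Last Thursday of February 2000: 2000-02-24.
Last Thursday of March 2000: 2000-03-30.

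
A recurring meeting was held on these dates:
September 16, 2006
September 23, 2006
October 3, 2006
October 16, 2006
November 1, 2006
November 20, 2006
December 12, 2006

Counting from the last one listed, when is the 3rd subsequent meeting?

Intervals are 7, 10, 13, 16, 19, 22 days — an arithmetic progression with common difference 3.
Next gap: 25 days. December 12, 2006 + 25 days = January 6, 2007.
Next gap: 28 days. January 6, 2007 + 28 days = February 3, 2007.
Next gap: 31 days. February 3, 2007 + 31 days = March 6, 2007.

March 6, 2007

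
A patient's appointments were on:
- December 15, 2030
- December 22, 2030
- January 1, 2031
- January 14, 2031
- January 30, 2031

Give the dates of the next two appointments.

February 18, 2031; March 12, 2031

Intervals are 7, 10, 13, 16 days — an arithmetic progression with common difference 3.
Next gap: 19 days. January 30, 2031 + 19 days = February 18, 2031.
Next gap: 22 days. February 18, 2031 + 22 days = March 12, 2031.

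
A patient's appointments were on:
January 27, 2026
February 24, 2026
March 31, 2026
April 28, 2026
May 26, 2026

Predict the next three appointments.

These are Tuesdays with 28, 35, 28, 28-day gaps.
Each is the final Tuesday of its month — March 31, 2026 is past the 28th, so '4th Tuesday' doesn't fit.
Last Tuesday of June 2026: June 30, 2026.
July 2026 ends with Tuesday July 28, 2026.
August 2026 ends with Tuesday August 25, 2026.

June 30, 2026; July 28, 2026; August 25, 2026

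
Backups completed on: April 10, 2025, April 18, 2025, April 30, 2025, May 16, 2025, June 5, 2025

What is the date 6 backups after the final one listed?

The spacing grows by 4 each time: 8, 12, 16, 20 days.
Next gap: 24 days. June 5, 2025 + 24 days = June 29, 2025.
Next gap: 28 days. June 29, 2025 + 28 days = July 27, 2025.
Next gap: 32 days. July 27, 2025 + 32 days = August 28, 2025.
Next gap: 36 days. August 28, 2025 + 36 days = October 3, 2025.
Next gap: 40 days. October 3, 2025 + 40 days = November 12, 2025.
Next gap: 44 days. November 12, 2025 + 44 days = December 26, 2025.

December 26, 2025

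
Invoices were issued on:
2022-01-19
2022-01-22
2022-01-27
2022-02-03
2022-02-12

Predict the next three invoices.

2022-02-23, 2022-03-08, 2022-03-23

Gaps: 3, 5, 7, 9 days — each gap is 2 larger than the previous one.
Next gap: 11 days. 2022-02-12 + 11 days = 2022-02-23.
Next gap: 13 days. 2022-02-23 + 13 days = 2022-03-08.
Next gap: 15 days. 2022-03-08 + 15 days = 2022-03-23.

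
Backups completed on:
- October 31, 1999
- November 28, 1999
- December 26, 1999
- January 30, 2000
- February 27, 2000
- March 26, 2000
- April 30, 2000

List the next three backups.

These are Sundays with 28, 28, 35, 28, 28, 35-day gaps.
Each is the final Sunday of its month — October 31, 1999 is past the 28th, so '4th Sunday' doesn't fit.
May 2000 ends with Sunday May 28, 2000.
Last Sunday of June 2000: June 25, 2000.
Last Sunday of July 2000: July 30, 2000.

May 28, 2000; June 25, 2000; July 30, 2000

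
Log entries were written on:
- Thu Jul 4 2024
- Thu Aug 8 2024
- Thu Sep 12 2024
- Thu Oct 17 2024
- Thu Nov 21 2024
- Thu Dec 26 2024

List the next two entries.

Gaps between consecutive events: 35, 35, 35, 35, 35 days — a constant 35-day interval.
Thu Dec 26 2024 + 35 days = Thu Jan 30 2025.
Thu Jan 30 2025 + 35 days = Thu Mar 6 2025.

Thu Jan 30 2025, Thu Mar 6 2025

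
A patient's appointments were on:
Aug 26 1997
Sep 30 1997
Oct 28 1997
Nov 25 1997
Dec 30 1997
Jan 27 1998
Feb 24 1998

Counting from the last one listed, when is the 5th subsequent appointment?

All Tuesdays; the gaps (35, 28, 28, 35, 28, 28) vary with month length.
This is the last Tuesday of each month.
Last Tuesday of March 1998: Mar 31 1998.
Last Tuesday of April 1998: Apr 28 1998.
May 1998 ends with Tuesday May 26 1998.
Last Tuesday of June 1998: Jun 30 1998.
Last Tuesday of July 1998: Jul 28 1998.

Jul 28 1998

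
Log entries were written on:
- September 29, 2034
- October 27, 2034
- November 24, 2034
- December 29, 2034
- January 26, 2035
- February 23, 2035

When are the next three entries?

All Fridays; the gaps (28, 28, 35, 28, 28) vary with month length.
This is the last Friday of each month.
March 2035 ends with Friday March 30, 2035.
Last Friday of April 2035: April 27, 2035.
Last Friday of May 2035: May 25, 2035.

March 30, 2035; April 27, 2035; May 25, 2035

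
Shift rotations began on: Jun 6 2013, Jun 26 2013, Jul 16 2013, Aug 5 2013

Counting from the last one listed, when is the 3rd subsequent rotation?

Every event comes 20 days after the last (20, 20, 20).
Aug 5 2013 + 20 days = Aug 25 2013.
Aug 25 2013 + 20 days = Sep 14 2013.
Sep 14 2013 + 20 days = Oct 4 2013.

Oct 4 2013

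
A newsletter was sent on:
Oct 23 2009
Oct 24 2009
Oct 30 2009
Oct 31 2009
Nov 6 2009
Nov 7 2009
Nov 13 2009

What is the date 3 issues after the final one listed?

Gaps: 1, 6, 1, 6, 1, 6 days — not constant, but cyclic with period 2.
The events fall on every Friday and Saturday.
The following Saturday is Nov 14 2009.
The following Friday is Nov 20 2009.
Next Saturday: Nov 21 2009.

Nov 21 2009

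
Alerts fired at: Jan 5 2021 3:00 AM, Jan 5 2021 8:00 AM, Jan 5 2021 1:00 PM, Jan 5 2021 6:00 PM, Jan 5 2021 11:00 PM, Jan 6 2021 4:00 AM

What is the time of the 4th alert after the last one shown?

Gaps: 5, 5, 5, 5, 5 hours — each event is 5 hours after the previous one.
Jan 6 2021 4:00 AM + 5 h = Jan 6 2021 9:00 AM.
Jan 6 2021 9:00 AM + 5 h = Jan 6 2021 2:00 PM.
Jan 6 2021 2:00 PM + 5 h = Jan 6 2021 7:00 PM.
Jan 6 2021 7:00 PM + 5 h = Jan 7 2021 12:00 AM.

Jan 7 2021 12:00 AM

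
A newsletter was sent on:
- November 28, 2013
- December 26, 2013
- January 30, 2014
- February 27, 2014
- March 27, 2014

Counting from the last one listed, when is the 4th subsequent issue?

July 31, 2014

These are Thursdays with 28, 35, 28, 28-day gaps.
Each is the final Thursday of its month — January 30, 2014 is past the 28th, so '4th Thursday' doesn't fit.
Last Thursday of April 2014: April 24, 2014.
Last Thursday of May 2014: May 29, 2014.
Last Thursday of June 2014: June 26, 2014.
Last Thursday of July 2014: July 31, 2014.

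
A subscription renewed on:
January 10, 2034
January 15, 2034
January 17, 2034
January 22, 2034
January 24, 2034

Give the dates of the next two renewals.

January 29, 2034; January 31, 2034

Every event lands on a Tuesday or Sunday (gaps cycle 5, 2, 5, 2).
So the schedule is: every Tuesday and Sunday.
Next Sunday: January 29, 2034.
The following Tuesday is January 31, 2034.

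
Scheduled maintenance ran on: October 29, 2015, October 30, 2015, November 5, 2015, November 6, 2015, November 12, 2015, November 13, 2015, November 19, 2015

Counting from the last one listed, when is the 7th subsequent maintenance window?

December 11, 2015

Gaps: 1, 6, 1, 6, 1, 6 days — not constant, but cyclic with period 2.
The events fall on every Thursday and Friday.
Next Friday: November 20, 2015.
Next Thursday: November 26, 2015.
The following Friday is November 27, 2015.
The following Thursday is December 3, 2015.
The following Friday is December 4, 2015.
The following Thursday is December 10, 2015.
The following Friday is December 11, 2015.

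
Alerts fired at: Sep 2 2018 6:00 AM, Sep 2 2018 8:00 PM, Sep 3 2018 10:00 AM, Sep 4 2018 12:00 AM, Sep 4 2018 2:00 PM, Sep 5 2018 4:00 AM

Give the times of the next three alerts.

The interval is a steady 14 hours (14, 14, 14, 14, 14).
Sep 5 2018 4:00 AM + 14 h = Sep 5 2018 6:00 PM.
Sep 5 2018 6:00 PM + 14 h = Sep 6 2018 8:00 AM.
Sep 6 2018 8:00 AM + 14 h = Sep 6 2018 10:00 PM.

Sep 5 2018 6:00 PM, Sep 6 2018 8:00 AM, Sep 6 2018 10:00 PM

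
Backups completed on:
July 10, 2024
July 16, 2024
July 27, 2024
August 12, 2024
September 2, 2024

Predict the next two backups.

September 28, 2024; October 29, 2024

Gaps: 6, 11, 16, 21 days — each gap is 5 larger than the previous one.
Next gap: 26 days. September 2, 2024 + 26 days = September 28, 2024.
Next gap: 31 days. September 28, 2024 + 31 days = October 29, 2024.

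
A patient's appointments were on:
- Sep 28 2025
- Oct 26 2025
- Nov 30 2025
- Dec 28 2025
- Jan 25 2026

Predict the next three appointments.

Every date is a Sunday; gaps 28, 35, 28, 28 days.
Each is the last Sunday of its month (at least one falls on the 29th or later, ruling out '4th Sunday').
February 2026 ends with Sunday Feb 22 2026.
March 2026 ends with Sunday Mar 29 2026.
Last Sunday of April 2026: Apr 26 2026.

Feb 22 2026, Mar 29 2026, Apr 26 2026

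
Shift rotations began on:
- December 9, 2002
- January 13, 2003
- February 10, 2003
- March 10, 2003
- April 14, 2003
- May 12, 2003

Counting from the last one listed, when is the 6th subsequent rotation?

November 10, 2003

These are Mondays at 28- or 35-day spacing (35, 28, 28, 35, 28).
The pattern: 2nd Monday of the month.
2nd Monday of June 2003: June 9, 2003.
July 2003 — 2nd Monday is July 14, 2003.
2nd Monday of August 2003: August 11, 2003.
2nd Monday of September 2003: September 8, 2003.
October 2003 — 2nd Monday is October 13, 2003.
November 2003 — 2nd Monday is November 10, 2003.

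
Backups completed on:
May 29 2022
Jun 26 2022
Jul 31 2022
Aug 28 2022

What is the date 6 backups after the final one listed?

Every date is a Sunday; gaps 28, 35, 28 days.
Each is the last Sunday of its month (at least one falls on the 29th or later, ruling out '4th Sunday').
Last Sunday of September 2022: Sep 25 2022.
Last Sunday of October 2022: Oct 30 2022.
November 2022 ends with Sunday Nov 27 2022.
December 2022 ends with Sunday Dec 25 2022.
Last Sunday of January 2023: Jan 29 2023.
February 2023 ends with Sunday Feb 26 2023.

Feb 26 2023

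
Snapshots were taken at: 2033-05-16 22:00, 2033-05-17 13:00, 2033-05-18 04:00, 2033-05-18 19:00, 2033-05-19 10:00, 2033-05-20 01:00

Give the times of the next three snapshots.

2033-05-20 16:00, 2033-05-21 07:00, 2033-05-21 22:00

Gaps: 15, 15, 15, 15, 15 hours — each event is 15 hours after the previous one.
2033-05-20 01:00 + 15 h = 2033-05-20 16:00.
2033-05-20 16:00 + 15 h = 2033-05-21 07:00.
2033-05-21 07:00 + 15 h = 2033-05-21 22:00.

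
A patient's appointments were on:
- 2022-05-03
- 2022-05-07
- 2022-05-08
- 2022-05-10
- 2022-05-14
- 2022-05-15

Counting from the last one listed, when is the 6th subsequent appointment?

Gaps: 4, 1, 2, 4, 1 days — not constant, but cyclic with period 3.
The events fall on every Tuesday, Saturday and Sunday.
Next Tuesday: 2022-05-17.
Next Saturday: 2022-05-21.
Next Sunday: 2022-05-22.
Next Tuesday: 2022-05-24.
The following Saturday is 2022-05-28.
Next Sunday: 2022-05-29.

2022-05-29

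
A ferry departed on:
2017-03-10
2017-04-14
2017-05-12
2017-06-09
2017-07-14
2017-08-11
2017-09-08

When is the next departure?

These are Fridays at 28- or 35-day spacing (35, 28, 28, 35, 28, 28).
The pattern: 2nd Friday of the month.
October 2017 — 2nd Friday is 2017-10-13.

2017-10-13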